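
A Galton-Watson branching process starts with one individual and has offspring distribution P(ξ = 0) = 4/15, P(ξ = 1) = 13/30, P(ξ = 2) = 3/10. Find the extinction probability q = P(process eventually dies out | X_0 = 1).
q = 8/9

The pgf is f(s) = 4/15 + 13/30·s + 3/10·s². The extinction probability q is the smallest fixed point of f in [0, 1]. Setting s = f(s):
  3/10·s² + (13/30 − 1)·s + 4/15 = 0
  3/10·s² − (4/15 + 3/10)·s + 4/15 = 0
which factors as (s − 1)·(3/10·s − 4/15) = 0, giving roots s = 1 and s = (4/15)/(3/10) = 8/9.
Mean offspring μ = 13/30 + 2·3/10 = 31/30 > 1 (supercritical), so q < 1. The extinction probability is the smaller root: q = (4/15)/(3/10) = 8/9.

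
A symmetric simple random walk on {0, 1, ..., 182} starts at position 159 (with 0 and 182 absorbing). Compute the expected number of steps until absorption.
E[τ | X_0 = 159] = 3657

Let v_k = E[τ | X_0 = k]. Boundary: v_0 = v_182 = 0. Recurrence: v_k = 1 + (v_{k-1} + v_{k+1})/2 for 1 ≤ k ≤ 181. The particular solution to v_k − (v_{k-1} + v_{k+1})/2 = 1 is v_k = −k^2. Adding homogeneous solution A + B k and matching boundaries gives v_k = k (182 − k). Substituting k = 159: v_159 = 159 · 23 = 3657.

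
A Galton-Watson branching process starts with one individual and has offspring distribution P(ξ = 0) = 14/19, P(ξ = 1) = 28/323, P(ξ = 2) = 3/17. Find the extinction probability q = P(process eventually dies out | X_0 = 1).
q = 1

Mean offspring μ = 0·14/19 + 1·28/323 + 2·3/17 = 142/323 ≤ 1. For μ ≤ 1 with offspring not concentrated at 1, the Galton-Watson process goes extinct almost surely, so q = 1.
(Algebraic check: The pgf is f(s) = 14/19 + 28/323·s + 3/17·s². The extinction probability q is the smallest fixed point of f in [0, 1]. Setting s = f(s):
  3/17·s² + (28/323 − 1)·s + 14/19 = 0
  3/17·s² − (14/19 + 3/17)·s + 14/19 = 0
which factors as (s − 1)·(3/17·s − 14/19) = 0, giving roots s = 1 and s = (14/19)/(3/17) = 238/57. Since 238/57 ≥ 1, the smallest root in [0, 1] is s = 1.)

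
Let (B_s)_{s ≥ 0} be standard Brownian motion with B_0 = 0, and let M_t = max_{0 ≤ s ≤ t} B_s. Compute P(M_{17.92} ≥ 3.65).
P(M_{17.92} ≥ 3.65) = 2·P(B_{17.92} ≥ 3.65) = 2(1 − Φ(3.65/√17.92)) ≈ 0.3886

By the reflection principle for Brownian motion, P(M_t ≥ a) = 2 · P(B_t ≥ a) for a ≥ 0. Since B_t ~ N(0, t), P(B_t ≥ 3.65) = 1 − Φ(3.65/√t) = 1 − Φ(3.65/√17.92) = 1 − Φ(0.8622). So
  P(M_{17.92} ≥ 3.65) = 2(1 − Φ(0.8622)) ≈ 0.3886.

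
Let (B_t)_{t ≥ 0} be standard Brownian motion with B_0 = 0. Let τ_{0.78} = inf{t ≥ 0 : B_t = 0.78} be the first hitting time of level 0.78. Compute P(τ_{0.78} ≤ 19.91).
P(τ_{0.78} ≤ 19.91) = 2(1 − Φ(0.78/√19.91)) = 2(1 − Φ(0.1748)) ≈ 0.8612

By the reflection principle for standard BM, P(τ_b ≤ t) = 2 · P(B_t ≥ b). Since B_t ~ N(0, t), P(B_t ≥ 0.78) = 1 − Φ(0.78/√t) = 1 − Φ(0.78/√19.91) = 1 − Φ(0.1748) ≈ 0.43062. Doubling: P(τ_{0.78} ≤ 19.91) ≈ 2 · 0.43062 = 0.86124 ≈ 0.8612.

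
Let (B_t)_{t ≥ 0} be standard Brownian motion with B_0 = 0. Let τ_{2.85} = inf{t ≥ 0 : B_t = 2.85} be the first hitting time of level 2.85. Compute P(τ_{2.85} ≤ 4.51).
P(τ_{2.85} ≤ 4.51) = 2(1 − Φ(2.85/√4.51)) = 2(1 − Φ(1.3420)) ≈ 0.1796

By the reflection principle for standard BM, P(τ_b ≤ t) = 2 · P(B_t ≥ b). Since B_t ~ N(0, t), P(B_t ≥ 2.85) = 1 − Φ(2.85/√t) = 1 − Φ(2.85/√4.51) = 1 − Φ(1.3420) ≈ 0.08980. Doubling: P(τ_{2.85} ≤ 4.51) ≈ 2 · 0.08980 = 0.17960 ≈ 0.1796.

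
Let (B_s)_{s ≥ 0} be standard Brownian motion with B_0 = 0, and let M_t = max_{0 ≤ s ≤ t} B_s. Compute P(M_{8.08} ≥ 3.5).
P(M_{8.08} ≥ 3.5) = 2·P(B_{8.08} ≥ 3.5) = 2(1 − Φ(3.5/√8.08)) ≈ 0.2182

By the reflection principle for Brownian motion, P(M_t ≥ a) = 2 · P(B_t ≥ a) for a ≥ 0. Since B_t ~ N(0, t), P(B_t ≥ 3.5) = 1 − Φ(3.5/√t) = 1 − Φ(3.5/√8.08) = 1 − Φ(1.2313). So
  P(M_{8.08} ≥ 3.5) = 2(1 − Φ(1.2313)) ≈ 0.2182.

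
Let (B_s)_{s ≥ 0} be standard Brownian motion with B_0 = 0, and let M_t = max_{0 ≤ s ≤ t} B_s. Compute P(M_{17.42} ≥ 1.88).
P(M_{17.42} ≥ 1.88) = 2·P(B_{17.42} ≥ 1.88) = 2(1 − Φ(1.88/√17.42)) ≈ 0.6524

By the reflection principle for Brownian motion, P(M_t ≥ a) = 2 · P(B_t ≥ a) for a ≥ 0. Since B_t ~ N(0, t), P(B_t ≥ 1.88) = 1 − Φ(1.88/√t) = 1 − Φ(1.88/√17.42) = 1 − Φ(0.4504). So
  P(M_{17.42} ≥ 1.88) = 2(1 − Φ(0.4504)) ≈ 0.6524.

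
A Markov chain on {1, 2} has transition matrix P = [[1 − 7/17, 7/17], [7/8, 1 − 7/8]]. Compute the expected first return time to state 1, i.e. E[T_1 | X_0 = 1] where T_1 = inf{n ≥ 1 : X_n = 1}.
E[T_1 | X_0 = 1] = 1/π_1 = 25/17

For an irreducible recurrent Markov chain with stationary distribution π, E[T_i | X_0 = i] = 1/π_i (Kac's formula). Here π_1 = (7/8)/(7/17 + 7/8) = (7/8)/(175/136) = 17/25, so E[T_1 | X_0 = 1] = 1/π_1 = (7/17 + 7/8)/(7/8) = (175/136)/(7/8) = 25/17.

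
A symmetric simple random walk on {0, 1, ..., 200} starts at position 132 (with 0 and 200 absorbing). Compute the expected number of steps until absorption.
E[τ | X_0 = 132] = 8976

Let v_k = E[τ | X_0 = k]. Boundary: v_0 = v_200 = 0. Recurrence: v_k = 1 + (v_{k-1} + v_{k+1})/2 for 1 ≤ k ≤ 199. The particular solution to v_k − (v_{k-1} + v_{k+1})/2 = 1 is v_k = −k^2. Adding homogeneous solution A + B k and matching boundaries gives v_k = k (200 − k). Substituting k = 132: v_132 = 132 · 68 = 8976.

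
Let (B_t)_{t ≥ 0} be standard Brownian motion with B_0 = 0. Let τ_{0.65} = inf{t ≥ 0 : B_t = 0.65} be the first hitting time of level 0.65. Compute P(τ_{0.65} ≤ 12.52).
P(τ_{0.65} ≤ 12.52) = 2(1 − Φ(0.65/√12.52)) = 2(1 − Φ(0.1837)) ≈ 0.8542

By the reflection principle for standard BM, P(τ_b ≤ t) = 2 · P(B_t ≥ b). Since B_t ~ N(0, t), P(B_t ≥ 0.65) = 1 − Φ(0.65/√t) = 1 − Φ(0.65/√12.52) = 1 − Φ(0.1837) ≈ 0.42712. Doubling: P(τ_{0.65} ≤ 12.52) ≈ 2 · 0.42712 = 0.85424 ≈ 0.8542.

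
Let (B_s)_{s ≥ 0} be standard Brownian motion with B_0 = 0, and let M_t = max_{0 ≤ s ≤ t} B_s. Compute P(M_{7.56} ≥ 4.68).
P(M_{7.56} ≥ 4.68) = 2·P(B_{7.56} ≥ 4.68) = 2(1 − Φ(4.68/√7.56)) ≈ 0.0887

By the reflection principle for Brownian motion, P(M_t ≥ a) = 2 · P(B_t ≥ a) for a ≥ 0. Since B_t ~ N(0, t), P(B_t ≥ 4.68) = 1 − Φ(4.68/√t) = 1 − Φ(4.68/√7.56) = 1 − Φ(1.7021). So
  P(M_{7.56} ≥ 4.68) = 2(1 − Φ(1.7021)) ≈ 0.0887.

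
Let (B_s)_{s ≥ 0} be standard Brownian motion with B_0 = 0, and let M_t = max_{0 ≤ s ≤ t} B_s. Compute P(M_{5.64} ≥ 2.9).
P(M_{5.64} ≥ 2.9) = 2·P(B_{5.64} ≥ 2.9) = 2(1 − Φ(2.9/√5.64)) ≈ 0.2220

By the reflection principle for Brownian motion, P(M_t ≥ a) = 2 · P(B_t ≥ a) for a ≥ 0. Since B_t ~ N(0, t), P(B_t ≥ 2.9) = 1 − Φ(2.9/√t) = 1 − Φ(2.9/√5.64) = 1 − Φ(1.2211). So
  P(M_{5.64} ≥ 2.9) = 2(1 − Φ(1.2211)) ≈ 0.2220.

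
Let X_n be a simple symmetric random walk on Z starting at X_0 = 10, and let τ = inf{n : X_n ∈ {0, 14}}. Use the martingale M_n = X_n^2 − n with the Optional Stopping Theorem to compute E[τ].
E[τ] = 40

M_n = X_n^2 − n is a martingale (since E[X_{n+1}^2 | F_n] = X_n^2 + 1). By OST (τ has finite mean in a bounded region), E[M_τ] = E[M_0] = X_0^2 − 0 = 10^2 = 100. Also E[M_τ] = E[X_τ^2] − E[τ]. The walk exits at 0 or 14, with P(hit 14 first) = 10/14, so E[X_τ^2] = 14^2 · 10/14 + 0 = 140. Thus E[τ] = E[X_τ^2] − E[M_τ] = 140 − 100 = 40 = 10(14 − 10) = 40.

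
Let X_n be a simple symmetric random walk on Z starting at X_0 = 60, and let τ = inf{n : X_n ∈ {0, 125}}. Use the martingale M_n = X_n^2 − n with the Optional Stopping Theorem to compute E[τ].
E[τ] = 3900

M_n = X_n^2 − n is a martingale (since E[X_{n+1}^2 | F_n] = X_n^2 + 1). By OST (τ has finite mean in a bounded region), E[M_τ] = E[M_0] = X_0^2 − 0 = 60^2 = 3600. Also E[M_τ] = E[X_τ^2] − E[τ]. The walk exits at 0 or 125, with P(hit 125 first) = 60/125, so E[X_τ^2] = 125^2 · 60/125 + 0 = 7500. Thus E[τ] = E[X_τ^2] − E[M_τ] = 7500 − 3600 = 3900 = 60(125 − 60) = 3900.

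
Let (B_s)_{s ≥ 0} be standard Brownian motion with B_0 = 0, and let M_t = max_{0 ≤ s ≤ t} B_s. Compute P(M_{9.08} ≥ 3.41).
P(M_{9.08} ≥ 3.41) = 2·P(B_{9.08} ≥ 3.41) = 2(1 − Φ(3.41/√9.08)) ≈ 0.2578

By the reflection principle for Brownian motion, P(M_t ≥ a) = 2 · P(B_t ≥ a) for a ≥ 0. Since B_t ~ N(0, t), P(B_t ≥ 3.41) = 1 − Φ(3.41/√t) = 1 − Φ(3.41/√9.08) = 1 − Φ(1.1316). So
  P(M_{9.08} ≥ 3.41) = 2(1 − Φ(1.1316)) ≈ 0.2578.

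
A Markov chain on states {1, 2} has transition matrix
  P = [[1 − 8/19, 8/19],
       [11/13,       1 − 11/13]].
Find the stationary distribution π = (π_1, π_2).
π_1 = 209/313, π_2 = 104/313

Solve πP = π with π_1 + π_2 = 1. From πP = π: π_1 · (1 − 8/19) + π_2 · 11/13 = π_1 ⇒ π_2 · 11/13 = π_1 · 8/19 ⇒ π_2/π_1 = (8/19)/(11/13) = 104/209. Together with π_1 + π_2 = 1:
  π_1 = (11/13)/(8/19 + 11/13) = (11/13)/(313/247) = 209/313,
  π_2 = (8/19)/(8/19 + 11/13) = (8/19)/(313/247) = 104/313.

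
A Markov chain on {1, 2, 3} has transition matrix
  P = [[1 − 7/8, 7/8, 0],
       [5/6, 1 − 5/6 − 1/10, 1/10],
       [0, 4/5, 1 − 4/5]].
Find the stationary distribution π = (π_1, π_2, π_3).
π = (160/349, 168/349, 21/349)

This is a birth-death chain on three states, which satisfies detailed balance: π_1 · P_{12} = π_2 · P_{21} and π_2 · P_{23} = π_3 · P_{32}.
From π_1 · 7/8 = π_2 · 5/6: π_2/π_1 = (7/8)/(5/6) = 21/20.
From π_2 · 1/10 = π_3 · 4/5: π_3/π_2 = (1/10)/(4/5) = 1/8.
Take π_1 proportional to 1; then unnormalized π = (1, 21/20, 21/160). Normalize by dividing by the sum 349/160:
  π = (160/349, 168/349, 21/349).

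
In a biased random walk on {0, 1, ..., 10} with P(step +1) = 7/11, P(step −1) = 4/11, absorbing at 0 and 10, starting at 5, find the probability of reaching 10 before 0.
P(hit 10 before 0) = (1 − (4/7)^5) / (1 − (4/7)^10) = 16807/17831

Let u_k denote P(reach 10 before 0 | start at k). Boundary: u_0 = 0, u_10 = 1. Recurrence: u_k = 7/11·u_{k+1} + 4/11·u_{k-1} for 1 ≤ k ≤ 9. Try u_k = A + B·r^k with r = q/p = (4/11)/(7/11) = 4/7. Substitution satisfies the recurrence; boundary conditions give:
  u_k = (1 − r^k) / (1 − r^N) = (1 − (4/7)^5) / (1 − (4/7)^10) = 16807/17831.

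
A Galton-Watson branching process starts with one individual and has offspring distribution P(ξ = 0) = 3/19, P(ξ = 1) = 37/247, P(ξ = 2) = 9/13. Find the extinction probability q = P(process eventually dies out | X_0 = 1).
q = 13/57

The pgf is f(s) = 3/19 + 37/247·s + 9/13·s². The extinction probability q is the smallest fixed point of f in [0, 1]. Setting s = f(s):
  9/13·s² + (37/247 − 1)·s + 3/19 = 0
  9/13·s² − (3/19 + 9/13)·s + 3/19 = 0
which factors as (s − 1)·(9/13·s − 3/19) = 0, giving roots s = 1 and s = (3/19)/(9/13) = 13/57.
Mean offspring μ = 37/247 + 2·9/13 = 379/247 > 1 (supercritical), so q < 1. The extinction probability is the smaller root: q = (3/19)/(9/13) = 13/57.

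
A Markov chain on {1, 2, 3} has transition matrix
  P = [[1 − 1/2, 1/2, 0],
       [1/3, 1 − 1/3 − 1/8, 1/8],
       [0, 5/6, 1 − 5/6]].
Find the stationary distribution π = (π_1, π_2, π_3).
π = (40/109, 60/109, 9/109)

This is a birth-death chain on three states, which satisfies detailed balance: π_1 · P_{12} = π_2 · P_{21} and π_2 · P_{23} = π_3 · P_{32}.
From π_1 · 1/2 = π_2 · 1/3: π_2/π_1 = (1/2)/(1/3) = 3/2.
From π_2 · 1/8 = π_3 · 5/6: π_3/π_2 = (1/8)/(5/6) = 3/20.
Take π_1 proportional to 1; then unnormalized π = (1, 3/2, 9/40). Normalize by dividing by the sum 109/40:
  π = (40/109, 60/109, 9/109).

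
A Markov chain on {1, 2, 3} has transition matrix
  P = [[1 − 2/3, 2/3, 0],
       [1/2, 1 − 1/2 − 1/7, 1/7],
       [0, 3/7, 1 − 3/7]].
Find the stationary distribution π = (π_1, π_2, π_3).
π = (9/25, 12/25, 4/25)

This is a birth-death chain on three states, which satisfies detailed balance: π_1 · P_{12} = π_2 · P_{21} and π_2 · P_{23} = π_3 · P_{32}.
From π_1 · 2/3 = π_2 · 1/2: π_2/π_1 = (2/3)/(1/2) = 4/3.
From π_2 · 1/7 = π_3 · 3/7: π_3/π_2 = (1/7)/(3/7) = 1/3.
Take π_1 proportional to 1; then unnormalized π = (1, 4/3, 4/9). Normalize by dividing by the sum 25/9:
  π = (9/25, 12/25, 4/25).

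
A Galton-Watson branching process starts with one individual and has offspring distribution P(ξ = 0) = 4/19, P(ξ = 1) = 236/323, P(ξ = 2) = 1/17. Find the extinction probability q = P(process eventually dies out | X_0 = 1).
q = 1

Mean offspring μ = 0·4/19 + 1·236/323 + 2·1/17 = 274/323 ≤ 1. For μ ≤ 1 with offspring not concentrated at 1, the Galton-Watson process goes extinct almost surely, so q = 1.
(Algebraic check: The pgf is f(s) = 4/19 + 236/323·s + 1/17·s². The extinction probability q is the smallest fixed point of f in [0, 1]. Setting s = f(s):
  1/17·s² + (236/323 − 1)·s + 4/19 = 0
  1/17·s² − (4/19 + 1/17)·s + 4/19 = 0
which factors as (s − 1)·(1/17·s − 4/19) = 0, giving roots s = 1 and s = (4/19)/(1/17) = 68/19. Since 68/19 ≥ 1, the smallest root in [0, 1] is s = 1.)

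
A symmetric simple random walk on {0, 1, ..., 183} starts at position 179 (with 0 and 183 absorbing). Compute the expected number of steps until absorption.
E[τ | X_0 = 179] = 716

Let v_k = E[τ | X_0 = k]. Boundary: v_0 = v_183 = 0. Recurrence: v_k = 1 + (v_{k-1} + v_{k+1})/2 for 1 ≤ k ≤ 182. The particular solution to v_k − (v_{k-1} + v_{k+1})/2 = 1 is v_k = −k^2. Adding homogeneous solution A + B k and matching boundaries gives v_k = k (183 − k). Substituting k = 179: v_179 = 179 · 4 = 716.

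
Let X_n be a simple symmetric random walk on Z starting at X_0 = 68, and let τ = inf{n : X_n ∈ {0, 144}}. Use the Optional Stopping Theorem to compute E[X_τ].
E[X_τ] = 68

X_n is a martingale and τ is a bounded-mean stopping time (indeed τ is finite a.s. with bounded expectation since the walk is in a bounded region). By the OST, E[X_τ] = E[X_0] = 68. Equivalently: E[X_τ] = 144 · P(hit 144 first) + 0 · P(hit 0 first) = 144 · (68/144) = 68.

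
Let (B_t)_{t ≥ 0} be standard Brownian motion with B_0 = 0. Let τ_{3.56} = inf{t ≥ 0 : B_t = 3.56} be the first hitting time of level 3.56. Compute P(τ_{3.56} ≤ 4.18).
P(τ_{3.56} ≤ 4.18) = 2(1 − Φ(3.56/√4.18)) = 2(1 − Φ(1.7413)) ≈ 0.0816

By the reflection principle for standard BM, P(τ_b ≤ t) = 2 · P(B_t ≥ b). Since B_t ~ N(0, t), P(B_t ≥ 3.56) = 1 − Φ(3.56/√t) = 1 − Φ(3.56/√4.18) = 1 − Φ(1.7413) ≈ 0.04082. Doubling: P(τ_{3.56} ≤ 4.18) ≈ 2 · 0.04082 = 0.08164 ≈ 0.0816.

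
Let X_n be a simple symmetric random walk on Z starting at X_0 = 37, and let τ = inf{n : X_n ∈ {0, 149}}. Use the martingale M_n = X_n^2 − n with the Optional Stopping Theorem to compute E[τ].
E[τ] = 4144

M_n = X_n^2 − n is a martingale (since E[X_{n+1}^2 | F_n] = X_n^2 + 1). By OST (τ has finite mean in a bounded region), E[M_τ] = E[M_0] = X_0^2 − 0 = 37^2 = 1369. Also E[M_τ] = E[X_τ^2] − E[τ]. The walk exits at 0 or 149, with P(hit 149 first) = 37/149, so E[X_τ^2] = 149^2 · 37/149 + 0 = 5513. Thus E[τ] = E[X_τ^2] − E[M_τ] = 5513 − 1369 = 4144 = 37(149 − 37) = 4144.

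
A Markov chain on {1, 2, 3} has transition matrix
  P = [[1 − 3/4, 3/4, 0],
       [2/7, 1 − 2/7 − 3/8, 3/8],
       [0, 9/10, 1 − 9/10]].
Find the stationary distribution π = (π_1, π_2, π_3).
π = (32/151, 84/151, 35/151)

This is a birth-death chain on three states, which satisfies detailed balance: π_1 · P_{12} = π_2 · P_{21} and π_2 · P_{23} = π_3 · P_{32}.
From π_1 · 3/4 = π_2 · 2/7: π_2/π_1 = (3/4)/(2/7) = 21/8.
From π_2 · 3/8 = π_3 · 9/10: π_3/π_2 = (3/8)/(9/10) = 5/12.
Take π_1 proportional to 1; then unnormalized π = (1, 21/8, 35/32). Normalize by dividing by the sum 151/32:
  π = (32/151, 84/151, 35/151).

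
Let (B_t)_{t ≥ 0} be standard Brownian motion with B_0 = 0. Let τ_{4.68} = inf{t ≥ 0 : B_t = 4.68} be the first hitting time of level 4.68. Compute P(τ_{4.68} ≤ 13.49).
P(τ_{4.68} ≤ 13.49) = 2(1 − Φ(4.68/√13.49)) = 2(1 − Φ(1.2742)) ≈ 0.2026

By the reflection principle for standard BM, P(τ_b ≤ t) = 2 · P(B_t ≥ b). Since B_t ~ N(0, t), P(B_t ≥ 4.68) = 1 − Φ(4.68/√t) = 1 − Φ(4.68/√13.49) = 1 − Φ(1.2742) ≈ 0.10130. Doubling: P(τ_{4.68} ≤ 13.49) ≈ 2 · 0.10130 = 0.20260 ≈ 0.2026.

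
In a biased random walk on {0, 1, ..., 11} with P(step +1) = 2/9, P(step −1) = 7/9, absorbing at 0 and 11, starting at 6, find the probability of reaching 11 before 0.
P(hit 11 before 0) = (1 − (7/2)^6) / (1 − (7/2)^11) = 752544/395464939

Let u_k denote P(reach 11 before 0 | start at k). Boundary: u_0 = 0, u_11 = 1. Recurrence: u_k = 2/9·u_{k+1} + 7/9·u_{k-1} for 1 ≤ k ≤ 10. Try u_k = A + B·r^k with r = q/p = (7/9)/(2/9) = 7/2. Substitution satisfies the recurrence; boundary conditions give:
  u_k = (1 − r^k) / (1 − r^N) = (1 − (7/2)^6) / (1 − (7/2)^11) = 752544/395464939.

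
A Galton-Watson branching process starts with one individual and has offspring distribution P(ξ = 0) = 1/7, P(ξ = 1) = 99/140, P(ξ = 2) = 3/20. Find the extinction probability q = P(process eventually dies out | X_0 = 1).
q = 20/21

The pgf is f(s) = 1/7 + 99/140·s + 3/20·s². The extinction probability q is the smallest fixed point of f in [0, 1]. Setting s = f(s):
  3/20·s² + (99/140 − 1)·s + 1/7 = 0
  3/20·s² − (1/7 + 3/20)·s + 1/7 = 0
which factors as (s − 1)·(3/20·s − 1/7) = 0, giving roots s = 1 and s = (1/7)/(3/20) = 20/21.
Mean offspring μ = 99/140 + 2·3/20 = 141/140 > 1 (supercritical), so q < 1. The extinction probability is the smaller root: q = (1/7)/(3/20) = 20/21.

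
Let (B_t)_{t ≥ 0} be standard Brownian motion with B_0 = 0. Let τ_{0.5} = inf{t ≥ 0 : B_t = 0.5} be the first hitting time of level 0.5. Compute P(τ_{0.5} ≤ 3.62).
P(τ_{0.5} ≤ 3.62) = 2(1 − Φ(0.5/√3.62)) = 2(1 − Φ(0.2628)) ≈ 0.7927

By the reflection principle for standard BM, P(τ_b ≤ t) = 2 · P(B_t ≥ b). Since B_t ~ N(0, t), P(B_t ≥ 0.5) = 1 − Φ(0.5/√t) = 1 − Φ(0.5/√3.62) = 1 − Φ(0.2628) ≈ 0.39635. Doubling: P(τ_{0.5} ≤ 3.62) ≈ 2 · 0.39635 = 0.79270 ≈ 0.7927.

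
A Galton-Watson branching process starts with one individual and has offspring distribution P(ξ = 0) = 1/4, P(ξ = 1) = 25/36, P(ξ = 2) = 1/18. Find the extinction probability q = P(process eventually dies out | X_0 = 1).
q = 1

Mean offspring μ = 0·1/4 + 1·25/36 + 2·1/18 = 29/36 ≤ 1. For μ ≤ 1 with offspring not concentrated at 1, the Galton-Watson process goes extinct almost surely, so q = 1.
(Algebraic check: The pgf is f(s) = 1/4 + 25/36·s + 1/18·s². The extinction probability q is the smallest fixed point of f in [0, 1]. Setting s = f(s):
  1/18·s² + (25/36 − 1)·s + 1/4 = 0
  1/18·s² − (1/4 + 1/18)·s + 1/4 = 0
which factors as (s − 1)·(1/18·s − 1/4) = 0, giving roots s = 1 and s = (1/4)/(1/18) = 9/2. Since 9/2 ≥ 1, the smallest root in [0, 1] is s = 1.)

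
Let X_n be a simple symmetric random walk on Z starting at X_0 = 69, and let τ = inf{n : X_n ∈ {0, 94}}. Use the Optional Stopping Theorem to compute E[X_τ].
E[X_τ] = 69

X_n is a martingale and τ is a bounded-mean stopping time (indeed τ is finite a.s. with bounded expectation since the walk is in a bounded region). By the OST, E[X_τ] = E[X_0] = 69. Equivalently: E[X_τ] = 94 · P(hit 94 first) + 0 · P(hit 0 first) = 94 · (69/94) = 69.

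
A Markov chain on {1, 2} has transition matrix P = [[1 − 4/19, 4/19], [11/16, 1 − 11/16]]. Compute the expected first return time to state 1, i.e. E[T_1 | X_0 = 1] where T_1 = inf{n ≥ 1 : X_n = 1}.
E[T_1 | X_0 = 1] = 1/π_1 = 273/209

For an irreducible recurrent Markov chain with stationary distribution π, E[T_i | X_0 = i] = 1/π_i (Kac's formula). Here π_1 = (11/16)/(4/19 + 11/16) = (11/16)/(273/304) = 209/273, so E[T_1 | X_0 = 1] = 1/π_1 = (4/19 + 11/16)/(11/16) = (273/304)/(11/16) = 273/209.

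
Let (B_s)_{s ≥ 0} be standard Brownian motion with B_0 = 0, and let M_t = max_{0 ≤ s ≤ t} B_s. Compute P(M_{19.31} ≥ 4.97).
P(M_{19.31} ≥ 4.97) = 2·P(B_{19.31} ≥ 4.97) = 2(1 − Φ(4.97/√19.31)) ≈ 0.2581

By the reflection principle for Brownian motion, P(M_t ≥ a) = 2 · P(B_t ≥ a) for a ≥ 0. Since B_t ~ N(0, t), P(B_t ≥ 4.97) = 1 − Φ(4.97/√t) = 1 − Φ(4.97/√19.31) = 1 − Φ(1.1310). So
  P(M_{19.31} ≥ 4.97) = 2(1 − Φ(1.1310)) ≈ 0.2581.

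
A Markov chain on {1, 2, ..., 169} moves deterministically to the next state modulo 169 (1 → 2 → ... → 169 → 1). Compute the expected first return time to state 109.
E[T_109 | X_0 = 109] = 169

The chain cycles deterministically, so starting at state 109 it returns in exactly 169 steps. Equivalently, the stationary distribution is uniform π_j = 1/169 for every state j, so by Kac's formula E[T_109] = 1/π_109 = 169.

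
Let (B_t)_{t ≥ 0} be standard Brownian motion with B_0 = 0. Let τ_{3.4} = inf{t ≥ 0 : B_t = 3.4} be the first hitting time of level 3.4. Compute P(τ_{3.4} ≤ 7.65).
P(τ_{3.4} ≤ 7.65) = 2(1 − Φ(3.4/√7.65)) = 2(1 − Φ(1.2293)) ≈ 0.2190

By the reflection principle for standard BM, P(τ_b ≤ t) = 2 · P(B_t ≥ b). Since B_t ~ N(0, t), P(B_t ≥ 3.4) = 1 − Φ(3.4/√t) = 1 − Φ(3.4/√7.65) = 1 − Φ(1.2293) ≈ 0.10948. Doubling: P(τ_{3.4} ≤ 7.65) ≈ 2 · 0.10948 = 0.21896 ≈ 0.2190.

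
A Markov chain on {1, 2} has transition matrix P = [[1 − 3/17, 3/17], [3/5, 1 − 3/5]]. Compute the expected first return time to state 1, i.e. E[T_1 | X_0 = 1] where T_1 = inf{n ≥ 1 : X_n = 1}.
E[T_1 | X_0 = 1] = 1/π_1 = 22/17

For an irreducible recurrent Markov chain with stationary distribution π, E[T_i | X_0 = i] = 1/π_i (Kac's formula). Here π_1 = (3/5)/(3/17 + 3/5) = (3/5)/(66/85) = 17/22, so E[T_1 | X_0 = 1] = 1/π_1 = (3/17 + 3/5)/(3/5) = (66/85)/(3/5) = 22/17.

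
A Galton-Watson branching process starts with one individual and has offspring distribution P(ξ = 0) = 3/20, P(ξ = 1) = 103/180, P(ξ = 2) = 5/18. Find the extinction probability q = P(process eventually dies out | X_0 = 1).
q = 27/50

The pgf is f(s) = 3/20 + 103/180·s + 5/18·s². The extinction probability q is the smallest fixed point of f in [0, 1]. Setting s = f(s):
  5/18·s² + (103/180 − 1)·s + 3/20 = 0
  5/18·s² − (3/20 + 5/18)·s + 3/20 = 0
which factors as (s − 1)·(5/18·s − 3/20) = 0, giving roots s = 1 and s = (3/20)/(5/18) = 27/50.
Mean offspring μ = 103/180 + 2·5/18 = 203/180 > 1 (supercritical), so q < 1. The extinction probability is the smaller root: q = (3/20)/(5/18) = 27/50.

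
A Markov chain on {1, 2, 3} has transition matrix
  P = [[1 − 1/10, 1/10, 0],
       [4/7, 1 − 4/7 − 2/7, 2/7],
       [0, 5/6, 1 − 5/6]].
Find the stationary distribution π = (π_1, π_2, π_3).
π = (200/247, 35/247, 12/247)

This is a birth-death chain on three states, which satisfies detailed balance: π_1 · P_{12} = π_2 · P_{21} and π_2 · P_{23} = π_3 · P_{32}.
From π_1 · 1/10 = π_2 · 4/7: π_2/π_1 = (1/10)/(4/7) = 7/40.
From π_2 · 2/7 = π_3 · 5/6: π_3/π_2 = (2/7)/(5/6) = 12/35.
Take π_1 proportional to 1; then unnormalized π = (1, 7/40, 3/50). Normalize by dividing by the sum 247/200:
  π = (200/247, 35/247, 12/247).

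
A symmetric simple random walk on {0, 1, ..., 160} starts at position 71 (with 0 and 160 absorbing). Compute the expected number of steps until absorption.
E[τ | X_0 = 71] = 6319

Let v_k = E[τ | X_0 = k]. Boundary: v_0 = v_160 = 0. Recurrence: v_k = 1 + (v_{k-1} + v_{k+1})/2 for 1 ≤ k ≤ 159. The particular solution to v_k − (v_{k-1} + v_{k+1})/2 = 1 is v_k = −k^2. Adding homogeneous solution A + B k and matching boundaries gives v_k = k (160 − k). Substituting k = 71: v_71 = 71 · 89 = 6319.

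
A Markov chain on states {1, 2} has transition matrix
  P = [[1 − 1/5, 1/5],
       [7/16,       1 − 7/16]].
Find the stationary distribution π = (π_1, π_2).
π_1 = 35/51, π_2 = 16/51

Solve πP = π with π_1 + π_2 = 1. From πP = π: π_1 · (1 − 1/5) + π_2 · 7/16 = π_1 ⇒ π_2 · 7/16 = π_1 · 1/5 ⇒ π_2/π_1 = (1/5)/(7/16) = 16/35. Together with π_1 + π_2 = 1:
  π_1 = (7/16)/(1/5 + 7/16) = (7/16)/(51/80) = 35/51,
  π_2 = (1/5)/(1/5 + 7/16) = (1/5)/(51/80) = 16/51.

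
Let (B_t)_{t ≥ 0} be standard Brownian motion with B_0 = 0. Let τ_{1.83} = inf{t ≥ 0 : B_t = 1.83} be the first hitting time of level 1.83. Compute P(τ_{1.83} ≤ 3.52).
P(τ_{1.83} ≤ 3.52) = 2(1 − Φ(1.83/√3.52)) = 2(1 − Φ(0.9754)) ≈ 0.3294

By the reflection principle for standard BM, P(τ_b ≤ t) = 2 · P(B_t ≥ b). Since B_t ~ N(0, t), P(B_t ≥ 1.83) = 1 − Φ(1.83/√t) = 1 − Φ(1.83/√3.52) = 1 − Φ(0.9754) ≈ 0.16468. Doubling: P(τ_{1.83} ≤ 3.52) ≈ 2 · 0.16468 = 0.32936 ≈ 0.3294.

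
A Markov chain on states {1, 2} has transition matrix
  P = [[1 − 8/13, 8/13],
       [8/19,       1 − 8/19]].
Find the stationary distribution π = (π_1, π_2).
π_1 = 13/32, π_2 = 19/32

Solve πP = π with π_1 + π_2 = 1. From πP = π: π_1 · (1 − 8/13) + π_2 · 8/19 = π_1 ⇒ π_2 · 8/19 = π_1 · 8/13 ⇒ π_2/π_1 = (8/13)/(8/19) = 19/13. Together with π_1 + π_2 = 1:
  π_1 = (8/19)/(8/13 + 8/19) = (8/19)/(256/247) = 13/32,
  π_2 = (8/13)/(8/13 + 8/19) = (8/13)/(256/247) = 19/32.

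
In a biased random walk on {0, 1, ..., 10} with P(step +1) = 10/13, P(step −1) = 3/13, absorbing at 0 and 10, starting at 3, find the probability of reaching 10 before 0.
P(hit 10 before 0) = (1 − (3/10)^3) / (1 − (3/10)^10) = 1390000000/1428562993

Let u_k denote P(reach 10 before 0 | start at k). Boundary: u_0 = 0, u_10 = 1. Recurrence: u_k = 10/13·u_{k+1} + 3/13·u_{k-1} for 1 ≤ k ≤ 9. Try u_k = A + B·r^k with r = q/p = (3/13)/(10/13) = 3/10. Substitution satisfies the recurrence; boundary conditions give:
  u_k = (1 − r^k) / (1 − r^N) = (1 − (3/10)^3) / (1 − (3/10)^10) = 1390000000/1428562993.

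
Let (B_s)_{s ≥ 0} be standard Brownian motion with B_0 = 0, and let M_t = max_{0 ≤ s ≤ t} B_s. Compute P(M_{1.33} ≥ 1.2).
P(M_{1.33} ≥ 1.2) = 2·P(B_{1.33} ≥ 1.2) = 2(1 − Φ(1.2/√1.33)) ≈ 0.2981

By the reflection principle for Brownian motion, P(M_t ≥ a) = 2 · P(B_t ≥ a) for a ≥ 0. Since B_t ~ N(0, t), P(B_t ≥ 1.2) = 1 − Φ(1.2/√t) = 1 − Φ(1.2/√1.33) = 1 − Φ(1.0405). So
  P(M_{1.33} ≥ 1.2) = 2(1 − Φ(1.0405)) ≈ 0.2981.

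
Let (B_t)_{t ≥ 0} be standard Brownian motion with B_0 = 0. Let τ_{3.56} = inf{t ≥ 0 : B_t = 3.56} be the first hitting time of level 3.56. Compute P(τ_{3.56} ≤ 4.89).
P(τ_{3.56} ≤ 4.89) = 2(1 − Φ(3.56/√4.89)) = 2(1 − Φ(1.6099)) ≈ 0.1074

By the reflection principle for standard BM, P(τ_b ≤ t) = 2 · P(B_t ≥ b). Since B_t ~ N(0, t), P(B_t ≥ 3.56) = 1 − Φ(3.56/√t) = 1 − Φ(3.56/√4.89) = 1 − Φ(1.6099) ≈ 0.05371. Doubling: P(τ_{3.56} ≤ 4.89) ≈ 2 · 0.05371 = 0.10742 ≈ 0.1074.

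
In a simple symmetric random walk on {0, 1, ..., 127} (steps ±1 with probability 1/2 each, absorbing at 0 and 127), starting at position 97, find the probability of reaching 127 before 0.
P(hit 127 before 0) = 97/127

Let u_k = P(hit 127 before 0 | start at k). Then u_0 = 0, u_127 = 1, and u_k = u_{k-1}/2 + u_{k+1}/2 for 1 ≤ k ≤ 126. This harmonic recurrence is solved by u_k = k/127, giving u_97 = 97/127.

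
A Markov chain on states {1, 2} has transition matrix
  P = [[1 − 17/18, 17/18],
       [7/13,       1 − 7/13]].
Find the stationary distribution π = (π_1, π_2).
π_1 = 126/347, π_2 = 221/347

Solve πP = π with π_1 + π_2 = 1. From πP = π: π_1 · (1 − 17/18) + π_2 · 7/13 = π_1 ⇒ π_2 · 7/13 = π_1 · 17/18 ⇒ π_2/π_1 = (17/18)/(7/13) = 221/126. Together with π_1 + π_2 = 1:
  π_1 = (7/13)/(17/18 + 7/13) = (7/13)/(347/234) = 126/347,
  π_2 = (17/18)/(17/18 + 7/13) = (17/18)/(347/234) = 221/347.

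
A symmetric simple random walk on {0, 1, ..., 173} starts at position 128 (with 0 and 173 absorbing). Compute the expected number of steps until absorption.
E[τ | X_0 = 128] = 5760

Let v_k = E[τ | X_0 = k]. Boundary: v_0 = v_173 = 0. Recurrence: v_k = 1 + (v_{k-1} + v_{k+1})/2 for 1 ≤ k ≤ 172. The particular solution to v_k − (v_{k-1} + v_{k+1})/2 = 1 is v_k = −k^2. Adding homogeneous solution A + B k and matching boundaries gives v_k = k (173 − k). Substituting k = 128: v_128 = 128 · 45 = 5760.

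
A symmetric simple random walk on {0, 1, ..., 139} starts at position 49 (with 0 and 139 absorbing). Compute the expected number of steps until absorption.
E[τ | X_0 = 49] = 4410

Let v_k = E[τ | X_0 = k]. Boundary: v_0 = v_139 = 0. Recurrence: v_k = 1 + (v_{k-1} + v_{k+1})/2 for 1 ≤ k ≤ 138. The particular solution to v_k − (v_{k-1} + v_{k+1})/2 = 1 is v_k = −k^2. Adding homogeneous solution A + B k and matching boundaries gives v_k = k (139 − k). Substituting k = 49: v_49 = 49 · 90 = 4410.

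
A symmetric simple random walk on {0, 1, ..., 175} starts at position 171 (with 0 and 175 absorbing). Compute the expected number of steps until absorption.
E[τ | X_0 = 171] = 684

Let v_k = E[τ | X_0 = k]. Boundary: v_0 = v_175 = 0. Recurrence: v_k = 1 + (v_{k-1} + v_{k+1})/2 for 1 ≤ k ≤ 174. The particular solution to v_k − (v_{k-1} + v_{k+1})/2 = 1 is v_k = −k^2. Adding homogeneous solution A + B k and matching boundaries gives v_k = k (175 − k). Substituting k = 171: v_171 = 171 · 4 = 684.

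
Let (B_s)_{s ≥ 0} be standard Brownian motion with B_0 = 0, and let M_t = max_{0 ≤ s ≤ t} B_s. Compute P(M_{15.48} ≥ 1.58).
P(M_{15.48} ≥ 1.58) = 2·P(B_{15.48} ≥ 1.58) = 2(1 − Φ(1.58/√15.48)) ≈ 0.6880

By the reflection principle for Brownian motion, P(M_t ≥ a) = 2 · P(B_t ≥ a) for a ≥ 0. Since B_t ~ N(0, t), P(B_t ≥ 1.58) = 1 − Φ(1.58/√t) = 1 − Φ(1.58/√15.48) = 1 − Φ(0.4016). So
  P(M_{15.48} ≥ 1.58) = 2(1 − Φ(0.4016)) ≈ 0.6880.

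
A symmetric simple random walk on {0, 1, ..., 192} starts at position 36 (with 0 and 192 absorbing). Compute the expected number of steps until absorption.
E[τ | X_0 = 36] = 5616

Let v_k = E[τ | X_0 = k]. Boundary: v_0 = v_192 = 0. Recurrence: v_k = 1 + (v_{k-1} + v_{k+1})/2 for 1 ≤ k ≤ 191. The particular solution to v_k − (v_{k-1} + v_{k+1})/2 = 1 is v_k = −k^2. Adding homogeneous solution A + B k and matching boundaries gives v_k = k (192 − k). Substituting k = 36: v_36 = 36 · 156 = 5616.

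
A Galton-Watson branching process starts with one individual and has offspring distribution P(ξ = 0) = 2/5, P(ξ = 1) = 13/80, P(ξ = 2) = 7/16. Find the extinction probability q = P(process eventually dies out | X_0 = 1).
q = 32/35

The pgf is f(s) = 2/5 + 13/80·s + 7/16·s². The extinction probability q is the smallest fixed point of f in [0, 1]. Setting s = f(s):
  7/16·s² + (13/80 − 1)·s + 2/5 = 0
  7/16·s² − (2/5 + 7/16)·s + 2/5 = 0
which factors as (s − 1)·(7/16·s − 2/5) = 0, giving roots s = 1 and s = (2/5)/(7/16) = 32/35.
Mean offspring μ = 13/80 + 2·7/16 = 83/80 > 1 (supercritical), so q < 1. The extinction probability is the smaller root: q = (2/5)/(7/16) = 32/35.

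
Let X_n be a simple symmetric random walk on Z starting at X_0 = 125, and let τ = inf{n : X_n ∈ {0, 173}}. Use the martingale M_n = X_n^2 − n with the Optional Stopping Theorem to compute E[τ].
E[τ] = 6000

M_n = X_n^2 − n is a martingale (since E[X_{n+1}^2 | F_n] = X_n^2 + 1). By OST (τ has finite mean in a bounded region), E[M_τ] = E[M_0] = X_0^2 − 0 = 125^2 = 15625. Also E[M_τ] = E[X_τ^2] − E[τ]. The walk exits at 0 or 173, with P(hit 173 first) = 125/173, so E[X_τ^2] = 173^2 · 125/173 + 0 = 21625. Thus E[τ] = E[X_τ^2] − E[M_τ] = 21625 − 15625 = 6000 = 125(173 − 125) = 6000.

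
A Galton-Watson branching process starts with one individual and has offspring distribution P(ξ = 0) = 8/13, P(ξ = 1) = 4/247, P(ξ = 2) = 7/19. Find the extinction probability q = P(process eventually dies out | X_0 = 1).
q = 1

Mean offspring μ = 0·8/13 + 1·4/247 + 2·7/19 = 186/247 ≤ 1. For μ ≤ 1 with offspring not concentrated at 1, the Galton-Watson process goes extinct almost surely, so q = 1.
(Algebraic check: The pgf is f(s) = 8/13 + 4/247·s + 7/19·s². The extinction probability q is the smallest fixed point of f in [0, 1]. Setting s = f(s):
  7/19·s² + (4/247 − 1)·s + 8/13 = 0
  7/19·s² − (8/13 + 7/19)·s + 8/13 = 0
which factors as (s − 1)·(7/19·s − 8/13) = 0, giving roots s = 1 and s = (8/13)/(7/19) = 152/91. Since 152/91 ≥ 1, the smallest root in [0, 1] is s = 1.)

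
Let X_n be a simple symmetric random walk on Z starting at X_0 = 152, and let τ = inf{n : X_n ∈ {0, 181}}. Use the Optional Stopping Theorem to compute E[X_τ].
E[X_τ] = 152

X_n is a martingale and τ is a bounded-mean stopping time (indeed τ is finite a.s. with bounded expectation since the walk is in a bounded region). By the OST, E[X_τ] = E[X_0] = 152. Equivalently: E[X_τ] = 181 · P(hit 181 first) + 0 · P(hit 0 first) = 181 · (152/181) = 152.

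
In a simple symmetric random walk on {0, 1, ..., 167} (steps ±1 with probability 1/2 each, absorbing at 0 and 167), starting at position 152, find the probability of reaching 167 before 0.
P(hit 167 before 0) = 152/167

Let u_k = P(hit 167 before 0 | start at k). Then u_0 = 0, u_167 = 1, and u_k = u_{k-1}/2 + u_{k+1}/2 for 1 ≤ k ≤ 166. This harmonic recurrence is solved by u_k = k/167, giving u_152 = 152/167.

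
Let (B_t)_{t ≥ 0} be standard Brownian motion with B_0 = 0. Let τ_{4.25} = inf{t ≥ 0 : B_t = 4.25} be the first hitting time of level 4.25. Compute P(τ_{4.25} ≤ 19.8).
P(τ_{4.25} ≤ 19.8) = 2(1 − Φ(4.25/√19.8)) = 2(1 − Φ(0.9551)) ≈ 0.3395

By the reflection principle for standard BM, P(τ_b ≤ t) = 2 · P(B_t ≥ b). Since B_t ~ N(0, t), P(B_t ≥ 4.25) = 1 − Φ(4.25/√t) = 1 − Φ(4.25/√19.8) = 1 − Φ(0.9551) ≈ 0.16976. Doubling: P(τ_{4.25} ≤ 19.8) ≈ 2 · 0.16976 = 0.33952 ≈ 0.3395.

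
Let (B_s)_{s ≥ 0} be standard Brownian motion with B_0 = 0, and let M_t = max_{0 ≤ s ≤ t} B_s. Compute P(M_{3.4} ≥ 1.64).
P(M_{3.4} ≥ 1.64) = 2·P(B_{3.4} ≥ 1.64) = 2(1 − Φ(1.64/√3.4)) ≈ 0.3738

By the reflection principle for Brownian motion, P(M_t ≥ a) = 2 · P(B_t ≥ a) for a ≥ 0. Since B_t ~ N(0, t), P(B_t ≥ 1.64) = 1 − Φ(1.64/√t) = 1 − Φ(1.64/√3.4) = 1 − Φ(0.8894). So
  P(M_{3.4} ≥ 1.64) = 2(1 − Φ(0.8894)) ≈ 0.3738.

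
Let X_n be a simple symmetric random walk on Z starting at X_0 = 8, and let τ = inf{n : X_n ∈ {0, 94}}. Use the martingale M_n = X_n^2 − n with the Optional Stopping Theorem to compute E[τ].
E[τ] = 688

M_n = X_n^2 − n is a martingale (since E[X_{n+1}^2 | F_n] = X_n^2 + 1). By OST (τ has finite mean in a bounded region), E[M_τ] = E[M_0] = X_0^2 − 0 = 8^2 = 64. Also E[M_τ] = E[X_τ^2] − E[τ]. The walk exits at 0 or 94, with P(hit 94 first) = 8/94, so E[X_τ^2] = 94^2 · 8/94 + 0 = 752. Thus E[τ] = E[X_τ^2] − E[M_τ] = 752 − 64 = 688 = 8(94 − 8) = 688.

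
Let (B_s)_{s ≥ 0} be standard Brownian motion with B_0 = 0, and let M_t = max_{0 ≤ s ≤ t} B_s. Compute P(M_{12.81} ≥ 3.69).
P(M_{12.81} ≥ 3.69) = 2·P(B_{12.81} ≥ 3.69) = 2(1 − Φ(3.69/√12.81)) ≈ 0.3025

By the reflection principle for Brownian motion, P(M_t ≥ a) = 2 · P(B_t ≥ a) for a ≥ 0. Since B_t ~ N(0, t), P(B_t ≥ 3.69) = 1 − Φ(3.69/√t) = 1 − Φ(3.69/√12.81) = 1 − Φ(1.0310). So
  P(M_{12.81} ≥ 3.69) = 2(1 − Φ(1.0310)) ≈ 0.3025.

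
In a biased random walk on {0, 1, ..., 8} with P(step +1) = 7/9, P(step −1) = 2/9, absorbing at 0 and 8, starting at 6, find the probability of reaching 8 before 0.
P(hit 8 before 0) = (1 − (2/7)^6) / (1 − (2/7)^8) = 128037/128101

Let u_k denote P(reach 8 before 0 | start at k). Boundary: u_0 = 0, u_8 = 1. Recurrence: u_k = 7/9·u_{k+1} + 2/9·u_{k-1} for 1 ≤ k ≤ 7. Try u_k = A + B·r^k with r = q/p = (2/9)/(7/9) = 2/7. Substitution satisfies the recurrence; boundary conditions give:
  u_k = (1 − r^k) / (1 − r^N) = (1 − (2/7)^6) / (1 − (2/7)^8) = 128037/128101.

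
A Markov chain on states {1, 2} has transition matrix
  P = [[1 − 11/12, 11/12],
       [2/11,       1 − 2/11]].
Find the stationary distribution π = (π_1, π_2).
π_1 = 24/145, π_2 = 121/145

Solve πP = π with π_1 + π_2 = 1. From πP = π: π_1 · (1 − 11/12) + π_2 · 2/11 = π_1 ⇒ π_2 · 2/11 = π_1 · 11/12 ⇒ π_2/π_1 = (11/12)/(2/11) = 121/24. Together with π_1 + π_2 = 1:
  π_1 = (2/11)/(11/12 + 2/11) = (2/11)/(145/132) = 24/145,
  π_2 = (11/12)/(11/12 + 2/11) = (11/12)/(145/132) = 121/145.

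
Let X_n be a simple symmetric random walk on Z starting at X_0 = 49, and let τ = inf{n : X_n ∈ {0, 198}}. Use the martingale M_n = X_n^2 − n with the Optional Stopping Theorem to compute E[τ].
E[τ] = 7301

M_n = X_n^2 − n is a martingale (since E[X_{n+1}^2 | F_n] = X_n^2 + 1). By OST (τ has finite mean in a bounded region), E[M_τ] = E[M_0] = X_0^2 − 0 = 49^2 = 2401. Also E[M_τ] = E[X_τ^2] − E[τ]. The walk exits at 0 or 198, with P(hit 198 first) = 49/198, so E[X_τ^2] = 198^2 · 49/198 + 0 = 9702. Thus E[τ] = E[X_τ^2] − E[M_τ] = 9702 − 2401 = 7301 = 49(198 − 49) = 7301.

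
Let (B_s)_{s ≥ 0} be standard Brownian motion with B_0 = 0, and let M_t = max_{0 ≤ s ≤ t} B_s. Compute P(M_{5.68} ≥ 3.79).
P(M_{5.68} ≥ 3.79) = 2·P(B_{5.68} ≥ 3.79) = 2(1 − Φ(3.79/√5.68)) ≈ 0.1118

By the reflection principle for Brownian motion, P(M_t ≥ a) = 2 · P(B_t ≥ a) for a ≥ 0. Since B_t ~ N(0, t), P(B_t ≥ 3.79) = 1 − Φ(3.79/√t) = 1 − Φ(3.79/√5.68) = 1 − Φ(1.5902). So
  P(M_{5.68} ≥ 3.79) = 2(1 − Φ(1.5902)) ≈ 0.1118.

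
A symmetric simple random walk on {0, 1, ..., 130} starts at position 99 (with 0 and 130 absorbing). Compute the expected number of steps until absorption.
E[τ | X_0 = 99] = 3069

Let v_k = E[τ | X_0 = k]. Boundary: v_0 = v_130 = 0. Recurrence: v_k = 1 + (v_{k-1} + v_{k+1})/2 for 1 ≤ k ≤ 129. The particular solution to v_k − (v_{k-1} + v_{k+1})/2 = 1 is v_k = −k^2. Adding homogeneous solution A + B k and matching boundaries gives v_k = k (130 − k). Substituting k = 99: v_99 = 99 · 31 = 3069.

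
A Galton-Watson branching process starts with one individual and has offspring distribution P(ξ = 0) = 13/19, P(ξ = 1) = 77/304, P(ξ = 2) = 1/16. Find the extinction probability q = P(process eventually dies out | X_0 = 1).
q = 1

Mean offspring μ = 0·13/19 + 1·77/304 + 2·1/16 = 115/304 ≤ 1. For μ ≤ 1 with offspring not concentrated at 1, the Galton-Watson process goes extinct almost surely, so q = 1.
(Algebraic check: The pgf is f(s) = 13/19 + 77/304·s + 1/16·s². The extinction probability q is the smallest fixed point of f in [0, 1]. Setting s = f(s):
  1/16·s² + (77/304 − 1)·s + 13/19 = 0
  1/16·s² − (13/19 + 1/16)·s + 13/19 = 0
which factors as (s − 1)·(1/16·s − 13/19) = 0, giving roots s = 1 and s = (13/19)/(1/16) = 208/19. Since 208/19 ≥ 1, the smallest root in [0, 1] is s = 1.)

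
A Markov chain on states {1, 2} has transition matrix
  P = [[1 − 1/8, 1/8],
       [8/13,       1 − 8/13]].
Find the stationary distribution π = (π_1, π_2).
π_1 = 64/77, π_2 = 13/77

Solve πP = π with π_1 + π_2 = 1. From πP = π: π_1 · (1 − 1/8) + π_2 · 8/13 = π_1 ⇒ π_2 · 8/13 = π_1 · 1/8 ⇒ π_2/π_1 = (1/8)/(8/13) = 13/64. Together with π_1 + π_2 = 1:
  π_1 = (8/13)/(1/8 + 8/13) = (8/13)/(77/104) = 64/77,
  π_2 = (1/8)/(1/8 + 8/13) = (1/8)/(77/104) = 13/77.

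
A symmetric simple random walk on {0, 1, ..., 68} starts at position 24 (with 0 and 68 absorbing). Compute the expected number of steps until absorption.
E[τ | X_0 = 24] = 1056

Let v_k = E[τ | X_0 = k]. Boundary: v_0 = v_68 = 0. Recurrence: v_k = 1 + (v_{k-1} + v_{k+1})/2 for 1 ≤ k ≤ 67. The particular solution to v_k − (v_{k-1} + v_{k+1})/2 = 1 is v_k = −k^2. Adding homogeneous solution A + B k and matching boundaries gives v_k = k (68 − k). Substituting k = 24: v_24 = 24 · 44 = 1056.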